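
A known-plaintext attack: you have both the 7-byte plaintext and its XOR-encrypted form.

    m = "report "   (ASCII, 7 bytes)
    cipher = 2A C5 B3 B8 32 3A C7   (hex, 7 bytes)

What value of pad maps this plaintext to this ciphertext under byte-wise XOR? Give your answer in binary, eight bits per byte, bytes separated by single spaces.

01011000 10100000 11000011 11010111 01000000 01001110 11100111

Since cipher = m ⊕ pad, XORing both sides with m gives pad = m ⊕ cipher.
114 XOR  42 =  88
101 XOR 197 = 160
112 XOR 179 = 195
111 XOR 184 = 215
114 XOR  50 =  64
116 XOR  58 =  78
 32 XOR 199 = 231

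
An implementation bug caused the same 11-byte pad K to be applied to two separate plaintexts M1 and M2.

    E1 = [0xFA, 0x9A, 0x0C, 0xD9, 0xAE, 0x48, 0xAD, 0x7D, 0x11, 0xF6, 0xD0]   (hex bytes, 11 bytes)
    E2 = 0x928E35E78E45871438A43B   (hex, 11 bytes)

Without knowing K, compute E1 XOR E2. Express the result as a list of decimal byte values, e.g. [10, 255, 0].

E1 ⊕ E2 = (M1 ⊕ K) ⊕ (M2 ⊕ K) = M1 ⊕ M2 — the shared key cancels under XOR.
byte 0: 11111010 XOR 10010010 = 01101000
byte 1: 10011010 XOR 10001110 = 00010100
byte 2: 00001100 XOR 00110101 = 00111001
byte 3: 11011001 XOR 11100111 = 00111110
byte 4: 10101110 XOR 10001110 = 00100000
byte 5: 01001000 XOR 01000101 = 00001101
byte 6: 10101101 XOR 10000111 = 00101010
byte 7: 01111101 XOR 00010100 = 01101001
byte 8: 00010001 XOR 00111000 = 00101001
byte 9: 11110110 XOR 10100100 = 01010010
byte 10: 11010000 XOR 00111011 = 11101011

[104, 20, 57, 62, 32, 13, 42, 105, 41, 82, 235]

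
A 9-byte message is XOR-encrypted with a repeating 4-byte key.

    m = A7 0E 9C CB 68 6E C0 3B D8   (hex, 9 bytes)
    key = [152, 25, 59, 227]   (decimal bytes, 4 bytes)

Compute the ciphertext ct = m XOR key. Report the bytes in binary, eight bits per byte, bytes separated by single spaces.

The 4-byte key repeats, so the effective keystream is 98 19 3b e3 98 19 3b e3 98.
byte 0: a7 XOR 98 = 3f
byte 1: 0e XOR 19 = 17
byte 2: 9c XOR 3b = a7
byte 3: cb XOR e3 = 28
byte 4: 68 XOR 98 = f0
byte 5: 6e XOR 19 = 77
byte 6: c0 XOR 3b = fb
byte 7: 3b XOR e3 = d8
byte 8: d8 XOR 98 = 40

00111111 00010111 10100111 00101000 11110000 01110111 11111011 11011000 01000000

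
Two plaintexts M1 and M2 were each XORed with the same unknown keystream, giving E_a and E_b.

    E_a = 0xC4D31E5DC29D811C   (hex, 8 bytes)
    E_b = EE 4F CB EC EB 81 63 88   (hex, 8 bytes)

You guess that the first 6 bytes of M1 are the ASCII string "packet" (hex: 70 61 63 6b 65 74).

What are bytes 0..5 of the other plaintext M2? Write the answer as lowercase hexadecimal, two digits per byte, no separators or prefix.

5afdb6da4c68

First, E_a ⊕ E_b = (M1 ⊕ K) ⊕ (M2 ⊕ K) = M1 ⊕ M2, so the key drops out. Then M2 = (M1 ⊕ M2) ⊕ M1 over the first 6 bytes.
byte 0: (c4 ^ ee) ^ 70 = 2a ^ 70 = 5a
byte 1: (d3 ^ 4f) ^ 61 = 9c ^ 61 = fd
byte 2: (1e ^ cb) ^ 63 = d5 ^ 63 = b6
byte 3: (5d ^ ec) ^ 6b = b1 ^ 6b = da
byte 4: (c2 ^ eb) ^ 65 = 29 ^ 65 = 4c
byte 5: (9d ^ 81) ^ 74 = 1c ^ 74 = 68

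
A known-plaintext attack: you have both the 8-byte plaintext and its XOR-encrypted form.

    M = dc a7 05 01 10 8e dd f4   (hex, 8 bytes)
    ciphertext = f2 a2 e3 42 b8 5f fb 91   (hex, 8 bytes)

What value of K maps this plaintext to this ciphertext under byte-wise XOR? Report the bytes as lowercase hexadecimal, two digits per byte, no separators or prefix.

2e05e643a8d12665

Since ciphertext = M ⊕ K, XORing both sides with M gives K = M ⊕ ciphertext.
byte 0: dc ⊕ f2 = 2e
byte 1: a7 ⊕ a2 = 05
byte 2: 05 ⊕ e3 = e6
byte 3: 01 ⊕ 42 = 43
byte 4: 10 ⊕ b8 = a8
byte 5: 8e ⊕ 5f = d1
byte 6: dd ⊕ fb = 26
byte 7: f4 ⊕ 91 = 65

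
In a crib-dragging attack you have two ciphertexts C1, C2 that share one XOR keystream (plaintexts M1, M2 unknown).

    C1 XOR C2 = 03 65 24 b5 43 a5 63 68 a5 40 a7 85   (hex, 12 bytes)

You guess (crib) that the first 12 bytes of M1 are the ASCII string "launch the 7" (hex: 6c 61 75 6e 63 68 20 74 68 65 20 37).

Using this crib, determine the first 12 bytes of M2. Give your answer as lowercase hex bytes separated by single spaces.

Since C1 ⊕ C2 = M1 ⊕ M2, XORing with the guessed M1 bytes yields the corresponding M2 bytes: M2 = (C1 ⊕ C2) ⊕ M1.
  3 ⊕ 108 = 111
101 ⊕  97 =   4
 36 ⊕ 117 =  81
181 ⊕ 110 = 219
 67 ⊕  99 =  32
165 ⊕ 104 = 205
 99 ⊕  32 =  67
104 ⊕ 116 =  28
165 ⊕ 104 = 205
 64 ⊕ 101 =  37
167 ⊕  32 = 135
133 ⊕  55 = 178

6f 04 51 db 20 cd 43 1c cd 25 87 b2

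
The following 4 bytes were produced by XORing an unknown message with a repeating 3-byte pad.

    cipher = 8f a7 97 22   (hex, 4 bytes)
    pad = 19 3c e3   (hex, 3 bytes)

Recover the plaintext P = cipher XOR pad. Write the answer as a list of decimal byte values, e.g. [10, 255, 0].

The 3-byte key repeats, so the effective keystream is 19 3c e3 19.
byte 0: 10001111 xor 00011001 = 10010110
byte 1: 10100111 xor 00111100 = 10011011
byte 2: 10010111 xor 11100011 = 01110100
byte 3: 00100010 xor 00011001 = 00111011

[150, 155, 116, 59]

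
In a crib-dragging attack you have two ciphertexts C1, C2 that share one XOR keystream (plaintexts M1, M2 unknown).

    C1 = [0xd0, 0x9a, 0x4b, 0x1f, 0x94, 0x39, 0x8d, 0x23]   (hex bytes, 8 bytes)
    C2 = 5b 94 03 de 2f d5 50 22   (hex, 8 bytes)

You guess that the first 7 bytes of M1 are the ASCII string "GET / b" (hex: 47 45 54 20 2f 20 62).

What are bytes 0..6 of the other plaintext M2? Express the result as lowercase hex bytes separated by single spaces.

cc 4b 1c e1 94 cc bf

First, C1 ⊕ C2 = (M1 ⊕ K) ⊕ (M2 ⊕ K) = M1 ⊕ M2, so the key drops out. Then M2 = (M1 ⊕ M2) ⊕ M1 over the first 7 bytes.
byte 0: (d0 xor 5b) xor 47 = 8b xor 47 = cc
byte 1: (9a xor 94) xor 45 = 0e xor 45 = 4b
byte 2: (4b xor 03) xor 54 = 48 xor 54 = 1c
byte 3: (1f xor de) xor 20 = c1 xor 20 = e1
byte 4: (94 xor 2f) xor 2f = bb xor 2f = 94
byte 5: (39 xor d5) xor 20 = ec xor 20 = cc
byte 6: (8d xor 50) xor 62 = dd xor 62 = bf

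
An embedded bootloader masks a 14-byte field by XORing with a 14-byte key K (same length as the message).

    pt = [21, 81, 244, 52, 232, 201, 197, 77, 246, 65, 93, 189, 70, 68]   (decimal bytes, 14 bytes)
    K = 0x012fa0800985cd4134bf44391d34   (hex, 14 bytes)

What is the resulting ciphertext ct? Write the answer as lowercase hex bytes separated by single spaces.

14 7e 54 b4 e1 4c 08 0c c2 fe 19 84 5b 70

byte 0: 15 ^ 01 = 14
byte 1: 51 ^ 2f = 7e
byte 2: f4 ^ a0 = 54
byte 3: 34 ^ 80 = b4
byte 4: e8 ^ 09 = e1
byte 5: c9 ^ 85 = 4c
byte 6: c5 ^ cd = 08
byte 7: 4d ^ 41 = 0c
byte 8: f6 ^ 34 = c2
byte 9: 41 ^ bf = fe
byte 10: 5d ^ 44 = 19
byte 11: bd ^ 39 = 84
byte 12: 46 ^ 1d = 5b
byte 13: 44 ^ 34 = 70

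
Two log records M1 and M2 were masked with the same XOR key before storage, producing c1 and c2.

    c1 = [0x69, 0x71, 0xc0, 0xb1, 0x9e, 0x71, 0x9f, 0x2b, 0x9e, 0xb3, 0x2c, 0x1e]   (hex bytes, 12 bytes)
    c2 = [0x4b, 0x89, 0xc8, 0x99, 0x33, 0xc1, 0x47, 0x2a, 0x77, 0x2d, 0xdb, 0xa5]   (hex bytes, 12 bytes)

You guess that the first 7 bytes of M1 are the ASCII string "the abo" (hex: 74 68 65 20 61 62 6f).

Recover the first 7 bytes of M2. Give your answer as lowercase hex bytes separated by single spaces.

56 90 6d 08 cc d2 b7

First, c1 ⊕ c2 = (M1 ⊕ K) ⊕ (M2 ⊕ K) = M1 ⊕ M2, so the key drops out. Then M2 = (M1 ⊕ M2) ⊕ M1 over the first 7 bytes.
byte 0: (69 xor 4b) xor 74 = 22 xor 74 = 56
byte 1: (71 xor 89) xor 68 = f8 xor 68 = 90
byte 2: (c0 xor c8) xor 65 = 08 xor 65 = 6d
byte 3: (b1 xor 99) xor 20 = 28 xor 20 = 08
byte 4: (9e xor 33) xor 61 = ad xor 61 = cc
byte 5: (71 xor c1) xor 62 = b0 xor 62 = d2
byte 6: (9f xor 47) xor 6f = d8 xor 6f = b7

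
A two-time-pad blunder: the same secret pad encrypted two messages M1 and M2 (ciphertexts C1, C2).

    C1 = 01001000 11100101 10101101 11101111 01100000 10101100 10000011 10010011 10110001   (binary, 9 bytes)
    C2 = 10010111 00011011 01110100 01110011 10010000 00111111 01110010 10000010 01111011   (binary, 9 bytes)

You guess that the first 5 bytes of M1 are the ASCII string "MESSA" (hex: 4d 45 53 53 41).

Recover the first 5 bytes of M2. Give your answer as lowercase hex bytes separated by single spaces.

First, C1 ⊕ C2 = (M1 ⊕ K) ⊕ (M2 ⊕ K) = M1 ⊕ M2, so the key drops out. Then M2 = (M1 ⊕ M2) ⊕ M1 over the first 5 bytes.
byte 0: (48 ⊕ 97) ⊕ 4d = df ⊕ 4d = 92
byte 1: (e5 ⊕ 1b) ⊕ 45 = fe ⊕ 45 = bb
byte 2: (ad ⊕ 74) ⊕ 53 = d9 ⊕ 53 = 8a
byte 3: (ef ⊕ 73) ⊕ 53 = 9c ⊕ 53 = cf
byte 4: (60 ⊕ 90) ⊕ 41 = f0 ⊕ 41 = b1

92 bb 8a cf b1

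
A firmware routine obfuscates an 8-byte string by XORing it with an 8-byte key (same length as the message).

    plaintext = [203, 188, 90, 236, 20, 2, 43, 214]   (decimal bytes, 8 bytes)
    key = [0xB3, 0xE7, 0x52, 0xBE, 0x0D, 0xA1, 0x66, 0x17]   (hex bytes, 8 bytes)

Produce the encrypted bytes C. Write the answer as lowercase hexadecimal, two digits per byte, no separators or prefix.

785b085219a34dc1

cb xor b3 = 78
bc xor e7 = 5b
5a xor 52 = 08
ec xor be = 52
14 xor 0d = 19
02 xor a1 = a3
2b xor 66 = 4d
d6 xor 17 = c1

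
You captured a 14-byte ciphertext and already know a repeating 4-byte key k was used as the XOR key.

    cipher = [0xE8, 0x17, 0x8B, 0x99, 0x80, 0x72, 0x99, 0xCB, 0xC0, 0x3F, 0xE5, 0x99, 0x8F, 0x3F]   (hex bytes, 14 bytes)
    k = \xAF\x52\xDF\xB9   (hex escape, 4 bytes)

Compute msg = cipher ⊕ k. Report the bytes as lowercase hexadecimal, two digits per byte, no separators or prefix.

474554202f2046726f6d3a20206d

The 4-byte key repeats, so the effective keystream is af 52 df b9 af 52 df b9 af 52 df b9 af 52.
byte 0: 11101000 ⊕ 10101111 = 01000111
byte 1: 00010111 ⊕ 01010010 = 01000101
byte 2: 10001011 ⊕ 11011111 = 01010100
byte 3: 10011001 ⊕ 10111001 = 00100000
byte 4: 10000000 ⊕ 10101111 = 00101111
byte 5: 01110010 ⊕ 01010010 = 00100000
byte 6: 10011001 ⊕ 11011111 = 01000110
byte 7: 11001011 ⊕ 10111001 = 01110010
byte 8: 11000000 ⊕ 10101111 = 01101111
byte 9: 00111111 ⊕ 01010010 = 01101101
byte 10: 11100101 ⊕ 11011111 = 00111010
byte 11: 10011001 ⊕ 10111001 = 00100000
byte 12: 10001111 ⊕ 10101111 = 00100000
byte 13: 00111111 ⊕ 01010010 = 01101101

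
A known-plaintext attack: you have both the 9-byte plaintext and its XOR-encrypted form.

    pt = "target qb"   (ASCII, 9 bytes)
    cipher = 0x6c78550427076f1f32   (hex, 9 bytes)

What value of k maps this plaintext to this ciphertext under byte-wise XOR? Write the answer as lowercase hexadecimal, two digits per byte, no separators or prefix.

1819276342734f6e50

Since cipher = pt ⊕ k, XORing both sides with pt gives k = pt ⊕ cipher.
74 xor 6c = 18
61 xor 78 = 19
72 xor 55 = 27
67 xor 04 = 63
65 xor 27 = 42
74 xor 07 = 73
20 xor 6f = 4f
71 xor 1f = 6e
62 xor 32 = 50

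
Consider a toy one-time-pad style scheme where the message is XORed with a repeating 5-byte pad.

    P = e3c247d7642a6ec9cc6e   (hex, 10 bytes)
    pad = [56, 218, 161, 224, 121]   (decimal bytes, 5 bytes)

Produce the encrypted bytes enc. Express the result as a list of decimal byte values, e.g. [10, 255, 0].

[219, 24, 230, 55, 29, 18, 180, 104, 44, 23]

The 5-byte key repeats, so the effective keystream is 38 da a1 e0 79 38 da a1 e0 79.
byte 0: 227 ⊕  56 = 219
byte 1: 194 ⊕ 218 =  24
byte 2:  71 ⊕ 161 = 230
byte 3: 215 ⊕ 224 =  55
byte 4: 100 ⊕ 121 =  29
byte 5:  42 ⊕  56 =  18
byte 6: 110 ⊕ 218 = 180
byte 7: 201 ⊕ 161 = 104
byte 8: 204 ⊕ 224 =  44
byte 9: 110 ⊕ 121 =  23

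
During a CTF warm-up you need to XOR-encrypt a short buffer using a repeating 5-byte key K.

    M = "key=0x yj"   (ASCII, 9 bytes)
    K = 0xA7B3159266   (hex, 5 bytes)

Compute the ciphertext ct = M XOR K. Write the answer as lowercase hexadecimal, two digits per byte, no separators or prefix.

ccd66caf56df936cf8

The 5-byte key repeats, so the effective keystream is a7 b3 15 92 66 a7 b3 15 92.
byte 0: 01101011 ^ 10100111 = 11001100
byte 1: 01100101 ^ 10110011 = 11010110
byte 2: 01111001 ^ 00010101 = 01101100
byte 3: 00111101 ^ 10010010 = 10101111
byte 4: 00110000 ^ 01100110 = 01010110
byte 5: 01111000 ^ 10100111 = 11011111
byte 6: 00100000 ^ 10110011 = 10010011
byte 7: 01111001 ^ 00010101 = 01101100
byte 8: 01101010 ^ 10010010 = 11111000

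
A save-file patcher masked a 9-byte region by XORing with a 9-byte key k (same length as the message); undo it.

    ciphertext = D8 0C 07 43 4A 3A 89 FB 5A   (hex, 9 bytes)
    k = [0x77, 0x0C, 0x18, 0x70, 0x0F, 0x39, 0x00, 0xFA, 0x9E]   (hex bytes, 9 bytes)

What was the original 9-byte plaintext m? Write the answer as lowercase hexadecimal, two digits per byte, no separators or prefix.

af001f3345038901c4

XOR is its own inverse, so applying the key byte-wise gives the result directly.
d8 ⊕ 77 = af
0c ⊕ 0c = 00
07 ⊕ 18 = 1f
43 ⊕ 70 = 33
4a ⊕ 0f = 45
3a ⊕ 39 = 03
89 ⊕ 00 = 89
fb ⊕ fa = 01
5a ⊕ 9e = c4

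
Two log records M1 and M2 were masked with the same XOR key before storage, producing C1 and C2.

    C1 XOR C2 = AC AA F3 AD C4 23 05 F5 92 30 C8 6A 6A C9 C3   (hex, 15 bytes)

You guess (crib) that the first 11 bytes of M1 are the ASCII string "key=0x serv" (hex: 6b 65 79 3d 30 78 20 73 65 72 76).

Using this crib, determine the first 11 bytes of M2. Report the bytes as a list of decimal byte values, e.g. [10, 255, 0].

[199, 207, 138, 144, 244, 91, 37, 134, 247, 66, 190]

Since C1 ⊕ C2 = M1 ⊕ M2, XORing with the guessed M1 bytes yields the corresponding M2 bytes: M2 = (C1 ⊕ C2) ⊕ M1.
10101100 xor 01101011 = 11000111
10101010 xor 01100101 = 11001111
11110011 xor 01111001 = 10001010
10101101 xor 00111101 = 10010000
11000100 xor 00110000 = 11110100
00100011 xor 01111000 = 01011011
00000101 xor 00100000 = 00100101
11110101 xor 01110011 = 10000110
10010010 xor 01100101 = 11110111
00110000 xor 01110010 = 01000010
11001000 xor 01110110 = 10111110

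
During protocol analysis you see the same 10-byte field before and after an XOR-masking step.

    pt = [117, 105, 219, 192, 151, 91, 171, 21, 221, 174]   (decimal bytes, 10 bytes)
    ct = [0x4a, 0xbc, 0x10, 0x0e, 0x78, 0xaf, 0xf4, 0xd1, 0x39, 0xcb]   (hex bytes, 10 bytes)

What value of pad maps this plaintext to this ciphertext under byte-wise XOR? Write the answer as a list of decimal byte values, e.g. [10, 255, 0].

[63, 213, 203, 206, 239, 244, 95, 196, 228, 101]

Since ct = pt ⊕ pad, XORing both sides with pt gives pad = pt ⊕ ct.
75 XOR 4a = 3f
69 XOR bc = d5
db XOR 10 = cb
c0 XOR 0e = ce
97 XOR 78 = ef
5b XOR af = f4
ab XOR f4 = 5f
15 XOR d1 = c4
dd XOR 39 = e4
ae XOR cb = 65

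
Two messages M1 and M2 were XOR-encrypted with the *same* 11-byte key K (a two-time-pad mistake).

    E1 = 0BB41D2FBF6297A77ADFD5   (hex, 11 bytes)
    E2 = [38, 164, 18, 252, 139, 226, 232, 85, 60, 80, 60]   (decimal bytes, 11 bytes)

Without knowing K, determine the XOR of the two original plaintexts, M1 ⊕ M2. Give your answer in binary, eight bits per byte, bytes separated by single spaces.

E1 ⊕ E2 = (M1 ⊕ K) ⊕ (M2 ⊕ K) = M1 ⊕ M2 — the shared key cancels under XOR.
byte 0: 0b xor 26 = 2d
byte 1: b4 xor a4 = 10
byte 2: 1d xor 12 = 0f
byte 3: 2f xor fc = d3
byte 4: bf xor 8b = 34
byte 5: 62 xor e2 = 80
byte 6: 97 xor e8 = 7f
byte 7: a7 xor 55 = f2
byte 8: 7a xor 3c = 46
byte 9: df xor 50 = 8f
byte 10: d5 xor 3c = e9

00101101 00010000 00001111 11010011 00110100 10000000 01111111 11110010 01000110 10001111 11101001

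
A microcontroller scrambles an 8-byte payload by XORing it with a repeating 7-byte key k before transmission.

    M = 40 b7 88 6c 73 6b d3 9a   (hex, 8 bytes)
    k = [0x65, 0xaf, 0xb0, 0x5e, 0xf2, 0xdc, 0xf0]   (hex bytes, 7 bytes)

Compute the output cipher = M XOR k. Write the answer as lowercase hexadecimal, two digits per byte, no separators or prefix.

2518383281b723ff

The 7-byte key repeats, so the effective keystream is 65 af b0 5e f2 dc f0 65.
byte 0: 40 ⊕ 65 = 25
byte 1: b7 ⊕ af = 18
byte 2: 88 ⊕ b0 = 38
byte 3: 6c ⊕ 5e = 32
byte 4: 73 ⊕ f2 = 81
byte 5: 6b ⊕ dc = b7
byte 6: d3 ⊕ f0 = 23
byte 7: 9a ⊕ 65 = ff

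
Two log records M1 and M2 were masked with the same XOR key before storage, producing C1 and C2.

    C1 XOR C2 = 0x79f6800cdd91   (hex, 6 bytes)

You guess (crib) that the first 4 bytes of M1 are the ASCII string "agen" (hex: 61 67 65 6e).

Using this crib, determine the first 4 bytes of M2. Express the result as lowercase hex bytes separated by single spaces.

Since C1 ⊕ C2 = M1 ⊕ M2, XORing with the guessed M1 bytes yields the corresponding M2 bytes: M2 = (C1 ⊕ C2) ⊕ M1.
121 ⊕  97 =  24
246 ⊕ 103 = 145
128 ⊕ 101 = 229
 12 ⊕ 110 =  98

18 91 e5 62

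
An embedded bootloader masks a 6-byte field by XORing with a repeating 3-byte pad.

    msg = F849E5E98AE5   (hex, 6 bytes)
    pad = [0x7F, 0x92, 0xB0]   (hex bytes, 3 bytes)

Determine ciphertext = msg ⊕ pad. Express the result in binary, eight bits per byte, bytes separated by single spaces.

The 3-byte key repeats, so the effective keystream is 7f 92 b0 7f 92 b0.
byte 0: 11111000 xor 01111111 = 10000111
byte 1: 01001001 xor 10010010 = 11011011
byte 2: 11100101 xor 10110000 = 01010101
byte 3: 11101001 xor 01111111 = 10010110
byte 4: 10001010 xor 10010010 = 00011000
byte 5: 11100101 xor 10110000 = 01010101

10000111 11011011 01010101 10010110 00011000 01010101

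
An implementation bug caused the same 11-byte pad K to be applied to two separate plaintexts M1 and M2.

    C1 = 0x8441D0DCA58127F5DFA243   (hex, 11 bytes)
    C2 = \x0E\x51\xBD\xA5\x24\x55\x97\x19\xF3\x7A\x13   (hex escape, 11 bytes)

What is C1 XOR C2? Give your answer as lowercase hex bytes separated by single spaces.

8a 10 6d 79 81 d4 b0 ec 2c d8 50

C1 ⊕ C2 = (M1 ⊕ K) ⊕ (M2 ⊕ K) = M1 ⊕ M2 — the shared key cancels under XOR.
84 ^ 0e = 8a
41 ^ 51 = 10
d0 ^ bd = 6d
dc ^ a5 = 79
a5 ^ 24 = 81
81 ^ 55 = d4
27 ^ 97 = b0
f5 ^ 19 = ec
df ^ f3 = 2c
a2 ^ 7a = d8
43 ^ 13 = 50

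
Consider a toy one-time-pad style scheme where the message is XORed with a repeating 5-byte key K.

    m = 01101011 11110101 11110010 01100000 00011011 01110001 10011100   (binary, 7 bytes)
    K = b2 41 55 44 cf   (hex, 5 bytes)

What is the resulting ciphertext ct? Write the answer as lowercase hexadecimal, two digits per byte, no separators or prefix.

The 5-byte key repeats, so the effective keystream is b2 41 55 44 cf b2 41.
byte 0: 6b ^ b2 = d9
byte 1: f5 ^ 41 = b4
byte 2: f2 ^ 55 = a7
byte 3: 60 ^ 44 = 24
byte 4: 1b ^ cf = d4
byte 5: 71 ^ b2 = c3
byte 6: 9c ^ 41 = dd

d9b4a724d4c3dd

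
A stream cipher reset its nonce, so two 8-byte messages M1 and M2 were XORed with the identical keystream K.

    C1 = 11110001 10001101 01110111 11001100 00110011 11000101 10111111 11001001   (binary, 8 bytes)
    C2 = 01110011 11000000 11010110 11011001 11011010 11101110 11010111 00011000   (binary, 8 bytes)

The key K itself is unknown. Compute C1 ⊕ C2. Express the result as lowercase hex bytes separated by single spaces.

82 4d a1 15 e9 2b 68 d1

C1 ⊕ C2 = (M1 ⊕ K) ⊕ (M2 ⊕ K) = M1 ⊕ M2 — the shared key cancels under XOR.
f1 ^ 73 = 82
8d ^ c0 = 4d
77 ^ d6 = a1
cc ^ d9 = 15
33 ^ da = e9
c5 ^ ee = 2b
bf ^ d7 = 68
c9 ^ 18 = d1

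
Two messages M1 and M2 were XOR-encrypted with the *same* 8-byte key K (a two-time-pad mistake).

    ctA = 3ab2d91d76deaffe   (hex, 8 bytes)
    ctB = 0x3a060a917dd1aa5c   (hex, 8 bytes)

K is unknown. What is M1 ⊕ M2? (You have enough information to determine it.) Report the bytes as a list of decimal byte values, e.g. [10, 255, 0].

[0, 180, 211, 140, 11, 15, 5, 162]

ctA ⊕ ctB = (M1 ⊕ K) ⊕ (M2 ⊕ K) = M1 ⊕ M2 — the shared key cancels under XOR.
3a ⊕ 3a = 00
b2 ⊕ 06 = b4
d9 ⊕ 0a = d3
1d ⊕ 91 = 8c
76 ⊕ 7d = 0b
de ⊕ d1 = 0f
af ⊕ aa = 05
fe ⊕ 5c = a2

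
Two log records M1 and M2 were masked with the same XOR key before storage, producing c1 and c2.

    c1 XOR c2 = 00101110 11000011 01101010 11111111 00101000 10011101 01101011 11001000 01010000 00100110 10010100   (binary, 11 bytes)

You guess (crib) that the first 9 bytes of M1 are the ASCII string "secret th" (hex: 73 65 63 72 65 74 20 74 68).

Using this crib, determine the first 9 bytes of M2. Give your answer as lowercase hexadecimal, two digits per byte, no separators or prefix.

Since c1 ⊕ c2 = M1 ⊕ M2, XORing with the guessed M1 bytes yields the corresponding M2 bytes: M2 = (c1 ⊕ c2) ⊕ M1.
byte 0:  46 XOR 115 =  93
byte 1: 195 XOR 101 = 166
byte 2: 106 XOR  99 =   9
byte 3: 255 XOR 114 = 141
byte 4:  40 XOR 101 =  77
byte 5: 157 XOR 116 = 233
byte 6: 107 XOR  32 =  75
byte 7: 200 XOR 116 = 188
byte 8:  80 XOR 104 =  56

5da6098d4de94bbc38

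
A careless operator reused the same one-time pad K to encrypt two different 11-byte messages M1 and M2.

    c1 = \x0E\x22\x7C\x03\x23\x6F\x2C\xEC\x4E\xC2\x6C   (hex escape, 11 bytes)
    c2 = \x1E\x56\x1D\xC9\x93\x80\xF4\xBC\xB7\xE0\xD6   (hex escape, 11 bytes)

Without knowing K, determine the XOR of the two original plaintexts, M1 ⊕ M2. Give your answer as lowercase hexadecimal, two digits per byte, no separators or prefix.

c1 ⊕ c2 = (M1 ⊕ K) ⊕ (M2 ⊕ K) = M1 ⊕ M2 — the shared key cancels under XOR.
0e ^ 1e = 10
22 ^ 56 = 74
7c ^ 1d = 61
03 ^ c9 = ca
23 ^ 93 = b0
6f ^ 80 = ef
2c ^ f4 = d8
ec ^ bc = 50
4e ^ b7 = f9
c2 ^ e0 = 22
6c ^ d6 = ba

107461cab0efd850f922ba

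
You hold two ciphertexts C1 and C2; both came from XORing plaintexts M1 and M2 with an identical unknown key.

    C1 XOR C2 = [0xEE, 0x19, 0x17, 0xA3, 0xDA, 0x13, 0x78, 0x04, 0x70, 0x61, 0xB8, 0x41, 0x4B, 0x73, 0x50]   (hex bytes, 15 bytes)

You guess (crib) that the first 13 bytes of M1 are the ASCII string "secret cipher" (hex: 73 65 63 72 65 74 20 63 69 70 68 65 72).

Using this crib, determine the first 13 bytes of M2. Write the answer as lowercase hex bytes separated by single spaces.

Since C1 ⊕ C2 = M1 ⊕ M2, XORing with the guessed M1 bytes yields the corresponding M2 bytes: M2 = (C1 ⊕ C2) ⊕ M1.
byte 0: 238 XOR 115 = 157
byte 1:  25 XOR 101 = 124
byte 2:  23 XOR  99 = 116
byte 3: 163 XOR 114 = 209
byte 4: 218 XOR 101 = 191
byte 5:  19 XOR 116 = 103
byte 6: 120 XOR  32 =  88
byte 7:   4 XOR  99 = 103
byte 8: 112 XOR 105 =  25
byte 9:  97 XOR 112 =  17
byte 10: 184 XOR 104 = 208
byte 11:  65 XOR 101 =  36
byte 12:  75 XOR 114 =  57

9d 7c 74 d1 bf 67 58 67 19 11 d0 24 39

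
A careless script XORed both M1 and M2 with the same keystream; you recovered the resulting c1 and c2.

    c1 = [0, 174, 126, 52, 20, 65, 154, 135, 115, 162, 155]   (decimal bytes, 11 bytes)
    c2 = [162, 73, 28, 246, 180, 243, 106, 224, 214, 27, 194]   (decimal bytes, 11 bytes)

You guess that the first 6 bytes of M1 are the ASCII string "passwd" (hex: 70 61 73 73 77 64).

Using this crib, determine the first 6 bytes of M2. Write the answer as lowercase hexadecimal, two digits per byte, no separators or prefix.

First, c1 ⊕ c2 = (M1 ⊕ K) ⊕ (M2 ⊕ K) = M1 ⊕ M2, so the key drops out. Then M2 = (M1 ⊕ M2) ⊕ M1 over the first 6 bytes.
byte 0: (00 XOR a2) XOR 70 = a2 XOR 70 = d2
byte 1: (ae XOR 49) XOR 61 = e7 XOR 61 = 86
byte 2: (7e XOR 1c) XOR 73 = 62 XOR 73 = 11
byte 3: (34 XOR f6) XOR 73 = c2 XOR 73 = b1
byte 4: (14 XOR b4) XOR 77 = a0 XOR 77 = d7
byte 5: (41 XOR f3) XOR 64 = b2 XOR 64 = d6

d28611b1d7d6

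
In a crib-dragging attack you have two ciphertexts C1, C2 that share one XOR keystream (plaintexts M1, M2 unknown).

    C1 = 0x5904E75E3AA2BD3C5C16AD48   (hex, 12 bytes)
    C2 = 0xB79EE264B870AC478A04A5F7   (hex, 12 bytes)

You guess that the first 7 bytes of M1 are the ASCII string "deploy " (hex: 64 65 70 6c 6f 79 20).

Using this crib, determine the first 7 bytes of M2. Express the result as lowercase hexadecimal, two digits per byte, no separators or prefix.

First, C1 ⊕ C2 = (M1 ⊕ K) ⊕ (M2 ⊕ K) = M1 ⊕ M2, so the key drops out. Then M2 = (M1 ⊕ M2) ⊕ M1 over the first 7 bytes.
byte 0: (59 XOR b7) XOR 64 = ee XOR 64 = 8a
byte 1: (04 XOR 9e) XOR 65 = 9a XOR 65 = ff
byte 2: (e7 XOR e2) XOR 70 = 05 XOR 70 = 75
byte 3: (5e XOR 64) XOR 6c = 3a XOR 6c = 56
byte 4: (3a XOR b8) XOR 6f = 82 XOR 6f = ed
byte 5: (a2 XOR 70) XOR 79 = d2 XOR 79 = ab
byte 6: (bd XOR ac) XOR 20 = 11 XOR 20 = 31

8aff7556edab31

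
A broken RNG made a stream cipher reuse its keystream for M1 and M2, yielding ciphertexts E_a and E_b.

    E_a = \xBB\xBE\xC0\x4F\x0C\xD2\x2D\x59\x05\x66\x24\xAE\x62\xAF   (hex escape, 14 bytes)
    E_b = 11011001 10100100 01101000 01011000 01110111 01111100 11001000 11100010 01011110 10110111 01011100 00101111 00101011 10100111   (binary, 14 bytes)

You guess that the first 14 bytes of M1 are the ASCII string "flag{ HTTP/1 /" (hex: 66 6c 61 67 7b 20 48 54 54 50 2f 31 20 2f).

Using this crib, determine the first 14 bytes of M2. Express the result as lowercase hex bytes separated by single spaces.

04 76 c9 70 00 8e ad ef 0f 81 57 b0 69 27

First, E_a ⊕ E_b = (M1 ⊕ K) ⊕ (M2 ⊕ K) = M1 ⊕ M2, so the key drops out. Then M2 = (M1 ⊕ M2) ⊕ M1 over the first 14 bytes.
byte 0: (bb ⊕ d9) ⊕ 66 = 62 ⊕ 66 = 04
byte 1: (be ⊕ a4) ⊕ 6c = 1a ⊕ 6c = 76
byte 2: (c0 ⊕ 68) ⊕ 61 = a8 ⊕ 61 = c9
byte 3: (4f ⊕ 58) ⊕ 67 = 17 ⊕ 67 = 70
byte 4: (0c ⊕ 77) ⊕ 7b = 7b ⊕ 7b = 00
byte 5: (d2 ⊕ 7c) ⊕ 20 = ae ⊕ 20 = 8e
byte 6: (2d ⊕ c8) ⊕ 48 = e5 ⊕ 48 = ad
byte 7: (59 ⊕ e2) ⊕ 54 = bb ⊕ 54 = ef
byte 8: (05 ⊕ 5e) ⊕ 54 = 5b ⊕ 54 = 0f
byte 9: (66 ⊕ b7) ⊕ 50 = d1 ⊕ 50 = 81
byte 10: (24 ⊕ 5c) ⊕ 2f = 78 ⊕ 2f = 57
byte 11: (ae ⊕ 2f) ⊕ 31 = 81 ⊕ 31 = b0
byte 12: (62 ⊕ 2b) ⊕ 20 = 49 ⊕ 20 = 69
byte 13: (af ⊕ a7) ⊕ 2f = 08 ⊕ 2f = 27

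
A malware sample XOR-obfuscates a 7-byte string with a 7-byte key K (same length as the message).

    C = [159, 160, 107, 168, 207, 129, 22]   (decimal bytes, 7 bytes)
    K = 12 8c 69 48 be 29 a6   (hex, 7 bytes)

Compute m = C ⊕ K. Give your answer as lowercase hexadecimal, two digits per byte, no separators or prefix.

8d2c02e071a8b0

byte 0: 159 ^  18 = 141
byte 1: 160 ^ 140 =  44
byte 2: 107 ^ 105 =   2
byte 3: 168 ^  72 = 224
byte 4: 207 ^ 190 = 113
byte 5: 129 ^  41 = 168
byte 6:  22 ^ 166 = 176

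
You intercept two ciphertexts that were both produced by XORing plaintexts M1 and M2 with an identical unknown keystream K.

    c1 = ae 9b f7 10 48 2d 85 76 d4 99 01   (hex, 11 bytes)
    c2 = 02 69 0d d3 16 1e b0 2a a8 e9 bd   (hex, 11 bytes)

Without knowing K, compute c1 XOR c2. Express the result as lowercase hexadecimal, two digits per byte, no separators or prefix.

acf2fac35e33355c7c70bc

c1 ⊕ c2 = (M1 ⊕ K) ⊕ (M2 ⊕ K) = M1 ⊕ M2 — the shared key cancels under XOR.
174 ⊕   2 = 172
155 ⊕ 105 = 242
247 ⊕  13 = 250
 16 ⊕ 211 = 195
 72 ⊕  22 =  94
 45 ⊕  30 =  51
133 ⊕ 176 =  53
118 ⊕  42 =  92
212 ⊕ 168 = 124
153 ⊕ 233 = 112
  1 ⊕ 189 = 188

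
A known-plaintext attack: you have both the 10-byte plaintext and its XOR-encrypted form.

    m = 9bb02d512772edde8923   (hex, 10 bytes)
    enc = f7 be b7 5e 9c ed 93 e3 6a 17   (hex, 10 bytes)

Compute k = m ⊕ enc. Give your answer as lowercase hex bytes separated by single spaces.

6c 0e 9a 0f bb 9f 7e 3d e3 34

Since enc = m ⊕ k, XORing both sides with m gives k = m ⊕ enc.
10011011 xor 11110111 = 01101100
10110000 xor 10111110 = 00001110
00101101 xor 10110111 = 10011010
01010001 xor 01011110 = 00001111
00100111 xor 10011100 = 10111011
01110010 xor 11101101 = 10011111
11101101 xor 10010011 = 01111110
11011110 xor 11100011 = 00111101
10001001 xor 01101010 = 11100011
00100011 xor 00010111 = 00110100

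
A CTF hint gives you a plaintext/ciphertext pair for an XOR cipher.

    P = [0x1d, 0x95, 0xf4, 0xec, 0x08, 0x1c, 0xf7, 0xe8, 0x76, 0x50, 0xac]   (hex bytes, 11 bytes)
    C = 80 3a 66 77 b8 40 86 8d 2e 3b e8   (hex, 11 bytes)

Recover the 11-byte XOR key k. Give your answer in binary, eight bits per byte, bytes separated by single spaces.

10011101 10101111 10010010 10011011 10110000 01011100 01110001 01100101 01011000 01101011 01000100

Since C = P ⊕ k, XORing both sides with P gives k = P ⊕ C.
 29 XOR 128 = 157
149 XOR  58 = 175
244 XOR 102 = 146
236 XOR 119 = 155
  8 XOR 184 = 176
 28 XOR  64 =  92
247 XOR 134 = 113
232 XOR 141 = 101
118 XOR  46 =  88
 80 XOR  59 = 107
172 XOR 232 =  68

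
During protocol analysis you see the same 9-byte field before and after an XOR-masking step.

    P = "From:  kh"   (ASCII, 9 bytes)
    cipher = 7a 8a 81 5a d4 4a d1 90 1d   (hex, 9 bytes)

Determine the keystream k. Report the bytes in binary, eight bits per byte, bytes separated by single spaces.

00111100 11111000 11101110 00110111 11101110 01101010 11110001 11111011 01110101

Since cipher = P ⊕ k, XORing both sides with P gives k = P ⊕ cipher.
46 xor 7a = 3c
72 xor 8a = f8
6f xor 81 = ee
6d xor 5a = 37
3a xor d4 = ee
20 xor 4a = 6a
20 xor d1 = f1
6b xor 90 = fb
68 xor 1d = 75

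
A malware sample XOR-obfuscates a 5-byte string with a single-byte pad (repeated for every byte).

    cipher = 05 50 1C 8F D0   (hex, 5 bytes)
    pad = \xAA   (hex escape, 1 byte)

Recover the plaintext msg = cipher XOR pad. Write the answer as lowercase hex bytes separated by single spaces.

af fa b6 25 7a

The 1-byte key repeats, so the effective keystream is aa aa aa aa aa.
byte 0:   5 XOR 170 = 175
byte 1:  80 XOR 170 = 250
byte 2:  28 XOR 170 = 182
byte 3: 143 XOR 170 =  37
byte 4: 208 XOR 170 = 122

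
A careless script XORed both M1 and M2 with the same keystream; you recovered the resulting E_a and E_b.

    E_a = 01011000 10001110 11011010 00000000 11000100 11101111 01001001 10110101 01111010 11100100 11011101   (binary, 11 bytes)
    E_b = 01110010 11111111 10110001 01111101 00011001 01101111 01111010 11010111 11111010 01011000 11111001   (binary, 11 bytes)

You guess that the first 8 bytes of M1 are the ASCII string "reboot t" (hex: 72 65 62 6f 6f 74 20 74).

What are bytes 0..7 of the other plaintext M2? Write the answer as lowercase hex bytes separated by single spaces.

58 14 09 12 b2 f4 13 16

First, E_a ⊕ E_b = (M1 ⊕ K) ⊕ (M2 ⊕ K) = M1 ⊕ M2, so the key drops out. Then M2 = (M1 ⊕ M2) ⊕ M1 over the first 8 bytes.
byte 0: (58 ^ 72) ^ 72 = 2a ^ 72 = 58
byte 1: (8e ^ ff) ^ 65 = 71 ^ 65 = 14
byte 2: (da ^ b1) ^ 62 = 6b ^ 62 = 09
byte 3: (00 ^ 7d) ^ 6f = 7d ^ 6f = 12
byte 4: (c4 ^ 19) ^ 6f = dd ^ 6f = b2
byte 5: (ef ^ 6f) ^ 74 = 80 ^ 74 = f4
byte 6: (49 ^ 7a) ^ 20 = 33 ^ 20 = 13
byte 7: (b5 ^ d7) ^ 74 = 62 ^ 74 = 16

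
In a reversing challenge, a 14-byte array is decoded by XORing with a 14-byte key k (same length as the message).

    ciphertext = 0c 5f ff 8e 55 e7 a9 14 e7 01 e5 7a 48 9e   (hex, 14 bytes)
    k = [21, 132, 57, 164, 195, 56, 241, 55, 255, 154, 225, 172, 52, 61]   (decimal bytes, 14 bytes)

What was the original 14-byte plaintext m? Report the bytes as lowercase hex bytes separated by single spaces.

19 db c6 2a 96 df 58 23 18 9b 04 d6 7c a3

XOR is its own inverse, so applying the key byte-wise gives the result directly.
 12 xor  21 =  25
 95 xor 132 = 219
255 xor  57 = 198
142 xor 164 =  42
 85 xor 195 = 150
231 xor  56 = 223
169 xor 241 =  88
 20 xor  55 =  35
231 xor 255 =  24
  1 xor 154 = 155
229 xor 225 =   4
122 xor 172 = 214
 72 xor  52 = 124
158 xor  61 = 163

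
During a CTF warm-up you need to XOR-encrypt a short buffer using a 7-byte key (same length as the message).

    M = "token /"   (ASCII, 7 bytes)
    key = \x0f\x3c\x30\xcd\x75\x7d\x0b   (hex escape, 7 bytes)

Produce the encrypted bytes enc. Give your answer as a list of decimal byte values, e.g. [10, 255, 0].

XOR is its own inverse, so applying the key byte-wise gives the result directly.
74 xor 0f = 7b
6f xor 3c = 53
6b xor 30 = 5b
65 xor cd = a8
6e xor 75 = 1b
20 xor 7d = 5d
2f xor 0b = 24

[123, 83, 91, 168, 27, 93, 36]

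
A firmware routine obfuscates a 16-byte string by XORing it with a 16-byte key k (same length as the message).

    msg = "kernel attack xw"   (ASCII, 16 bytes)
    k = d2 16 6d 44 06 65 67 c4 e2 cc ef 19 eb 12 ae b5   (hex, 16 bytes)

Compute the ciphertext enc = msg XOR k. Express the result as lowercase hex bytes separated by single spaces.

b9 73 1f 2a 63 09 47 a5 96 b8 8e 7a 80 32 d6 c2

XOR is its own inverse, so applying the key byte-wise gives the result directly.
6b XOR d2 = b9
65 XOR 16 = 73
72 XOR 6d = 1f
6e XOR 44 = 2a
65 XOR 06 = 63
6c XOR 65 = 09
20 XOR 67 = 47
61 XOR c4 = a5
74 XOR e2 = 96
74 XOR cc = b8
61 XOR ef = 8e
63 XOR 19 = 7a
6b XOR eb = 80
20 XOR 12 = 32
78 XOR ae = d6
77 XOR b5 = c2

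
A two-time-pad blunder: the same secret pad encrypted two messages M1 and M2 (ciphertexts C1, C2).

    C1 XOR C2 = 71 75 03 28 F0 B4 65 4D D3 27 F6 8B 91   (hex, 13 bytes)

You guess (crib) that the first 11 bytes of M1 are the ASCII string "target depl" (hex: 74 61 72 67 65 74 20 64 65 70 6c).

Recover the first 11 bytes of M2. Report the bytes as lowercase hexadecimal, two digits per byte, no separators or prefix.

0514714f95c04529b6579a

Since C1 ⊕ C2 = M1 ⊕ M2, XORing with the guessed M1 bytes yields the corresponding M2 bytes: M2 = (C1 ⊕ C2) ⊕ M1.
71 xor 74 = 05
75 xor 61 = 14
03 xor 72 = 71
28 xor 67 = 4f
f0 xor 65 = 95
b4 xor 74 = c0
65 xor 20 = 45
4d xor 64 = 29
d3 xor 65 = b6
27 xor 70 = 57
f6 xor 6c = 9a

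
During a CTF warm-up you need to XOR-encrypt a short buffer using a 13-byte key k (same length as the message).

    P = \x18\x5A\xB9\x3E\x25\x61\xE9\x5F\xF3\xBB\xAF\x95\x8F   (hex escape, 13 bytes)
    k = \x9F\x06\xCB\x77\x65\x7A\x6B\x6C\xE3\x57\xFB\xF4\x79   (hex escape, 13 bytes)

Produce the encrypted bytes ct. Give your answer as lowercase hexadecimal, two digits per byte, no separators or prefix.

XOR is its own inverse, so applying the key byte-wise gives the result directly.
00011000 ⊕ 10011111 = 10000111
01011010 ⊕ 00000110 = 01011100
10111001 ⊕ 11001011 = 01110010
00111110 ⊕ 01110111 = 01001001
00100101 ⊕ 01100101 = 01000000
01100001 ⊕ 01111010 = 00011011
11101001 ⊕ 01101011 = 10000010
01011111 ⊕ 01101100 = 00110011
11110011 ⊕ 11100011 = 00010000
10111011 ⊕ 01010111 = 11101100
10101111 ⊕ 11111011 = 01010100
10010101 ⊕ 11110100 = 01100001
10001111 ⊕ 01111001 = 11110110

875c7249401b823310ec5461f6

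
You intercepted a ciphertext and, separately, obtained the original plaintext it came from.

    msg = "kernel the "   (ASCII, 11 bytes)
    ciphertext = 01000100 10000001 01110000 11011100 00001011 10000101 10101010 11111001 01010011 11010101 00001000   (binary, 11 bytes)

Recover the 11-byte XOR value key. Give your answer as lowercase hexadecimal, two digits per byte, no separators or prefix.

2fe402b26ee98a8d3bb028

Since ciphertext = msg ⊕ key, XORing both sides with msg gives key = msg ⊕ ciphertext.
6b ^ 44 = 2f
65 ^ 81 = e4
72 ^ 70 = 02
6e ^ dc = b2
65 ^ 0b = 6e
6c ^ 85 = e9
20 ^ aa = 8a
74 ^ f9 = 8d
68 ^ 53 = 3b
65 ^ d5 = b0
20 ^ 08 = 28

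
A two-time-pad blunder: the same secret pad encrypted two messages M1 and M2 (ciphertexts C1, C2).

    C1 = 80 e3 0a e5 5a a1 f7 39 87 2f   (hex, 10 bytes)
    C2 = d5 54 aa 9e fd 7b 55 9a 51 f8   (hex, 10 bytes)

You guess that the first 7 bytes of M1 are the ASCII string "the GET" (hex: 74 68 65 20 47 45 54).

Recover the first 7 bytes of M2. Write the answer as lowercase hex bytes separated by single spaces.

First, C1 ⊕ C2 = (M1 ⊕ K) ⊕ (M2 ⊕ K) = M1 ⊕ M2, so the key drops out. Then M2 = (M1 ⊕ M2) ⊕ M1 over the first 7 bytes.
byte 0: (80 ^ d5) ^ 74 = 55 ^ 74 = 21
byte 1: (e3 ^ 54) ^ 68 = b7 ^ 68 = df
byte 2: (0a ^ aa) ^ 65 = a0 ^ 65 = c5
byte 3: (e5 ^ 9e) ^ 20 = 7b ^ 20 = 5b
byte 4: (5a ^ fd) ^ 47 = a7 ^ 47 = e0
byte 5: (a1 ^ 7b) ^ 45 = da ^ 45 = 9f
byte 6: (f7 ^ 55) ^ 54 = a2 ^ 54 = f6

21 df c5 5b e0 9f f6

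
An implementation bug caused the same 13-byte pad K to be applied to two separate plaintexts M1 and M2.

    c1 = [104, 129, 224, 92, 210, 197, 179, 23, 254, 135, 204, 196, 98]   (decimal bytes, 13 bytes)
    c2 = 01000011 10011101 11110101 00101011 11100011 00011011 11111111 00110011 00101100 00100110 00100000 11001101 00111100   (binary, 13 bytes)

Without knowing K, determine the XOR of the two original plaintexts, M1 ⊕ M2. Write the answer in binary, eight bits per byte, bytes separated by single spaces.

00101011 00011100 00010101 01110111 00110001 11011110 01001100 00100100 11010010 10100001 11101100 00001001 01011110

c1 ⊕ c2 = (M1 ⊕ K) ⊕ (M2 ⊕ K) = M1 ⊕ M2 — the shared key cancels under XOR.
01101000 XOR 01000011 = 00101011
10000001 XOR 10011101 = 00011100
11100000 XOR 11110101 = 00010101
01011100 XOR 00101011 = 01110111
11010010 XOR 11100011 = 00110001
11000101 XOR 00011011 = 11011110
10110011 XOR 11111111 = 01001100
00010111 XOR 00110011 = 00100100
11111110 XOR 00101100 = 11010010
10000111 XOR 00100110 = 10100001
11001100 XOR 00100000 = 11101100
11000100 XOR 11001101 = 00001001
01100010 XOR 00111100 = 01011110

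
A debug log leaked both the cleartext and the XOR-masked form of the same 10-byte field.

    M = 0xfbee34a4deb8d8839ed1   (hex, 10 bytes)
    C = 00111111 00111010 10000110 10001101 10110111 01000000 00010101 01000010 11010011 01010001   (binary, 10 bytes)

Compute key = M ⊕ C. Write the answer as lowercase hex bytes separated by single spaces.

Since C = M ⊕ key, XORing both sides with M gives key = M ⊕ C.
11111011 XOR 00111111 = 11000100
11101110 XOR 00111010 = 11010100
00110100 XOR 10000110 = 10110010
10100100 XOR 10001101 = 00101001
11011110 XOR 10110111 = 01101001
10111000 XOR 01000000 = 11111000
11011000 XOR 00010101 = 11001101
10000011 XOR 01000010 = 11000001
10011110 XOR 11010011 = 01001101
11010001 XOR 01010001 = 10000000

c4 d4 b2 29 69 f8 cd c1 4d 80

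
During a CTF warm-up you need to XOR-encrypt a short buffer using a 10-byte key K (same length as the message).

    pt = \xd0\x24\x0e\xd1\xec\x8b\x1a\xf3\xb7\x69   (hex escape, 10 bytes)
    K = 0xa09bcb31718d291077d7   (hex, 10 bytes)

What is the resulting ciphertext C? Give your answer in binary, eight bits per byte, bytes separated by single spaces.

01110000 10111111 11000101 11100000 10011101 00000110 00110011 11100011 11000000 10111110

11010000 xor 10100000 = 01110000
00100100 xor 10011011 = 10111111
00001110 xor 11001011 = 11000101
11010001 xor 00110001 = 11100000
11101100 xor 01110001 = 10011101
10001011 xor 10001101 = 00000110
00011010 xor 00101001 = 00110011
11110011 xor 00010000 = 11100011
10110111 xor 01110111 = 11000000
01101001 xor 11010111 = 10111110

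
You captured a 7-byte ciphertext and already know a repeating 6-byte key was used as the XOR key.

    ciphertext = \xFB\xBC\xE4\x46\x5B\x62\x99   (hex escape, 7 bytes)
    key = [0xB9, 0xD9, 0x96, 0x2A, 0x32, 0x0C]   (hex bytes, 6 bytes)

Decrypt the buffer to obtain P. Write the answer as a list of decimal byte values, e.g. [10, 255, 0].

The 6-byte key repeats, so the effective keystream is b9 d9 96 2a 32 0c b9.
byte 0: fb xor b9 = 42
byte 1: bc xor d9 = 65
byte 2: e4 xor 96 = 72
byte 3: 46 xor 2a = 6c
byte 4: 5b xor 32 = 69
byte 5: 62 xor 0c = 6e
byte 6: 99 xor b9 = 20

[66, 101, 114, 108, 105, 110, 32]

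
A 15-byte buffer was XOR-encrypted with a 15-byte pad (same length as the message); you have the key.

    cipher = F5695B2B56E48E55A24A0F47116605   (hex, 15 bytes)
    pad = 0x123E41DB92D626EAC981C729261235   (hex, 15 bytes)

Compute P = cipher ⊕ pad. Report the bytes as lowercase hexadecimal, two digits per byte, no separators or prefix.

f5 xor 12 = e7
69 xor 3e = 57
5b xor 41 = 1a
2b xor db = f0
56 xor 92 = c4
e4 xor d6 = 32
8e xor 26 = a8
55 xor ea = bf
a2 xor c9 = 6b
4a xor 81 = cb
0f xor c7 = c8
47 xor 29 = 6e
11 xor 26 = 37
66 xor 12 = 74
05 xor 35 = 30

e7571af0c432a8bf6bcbc86e377430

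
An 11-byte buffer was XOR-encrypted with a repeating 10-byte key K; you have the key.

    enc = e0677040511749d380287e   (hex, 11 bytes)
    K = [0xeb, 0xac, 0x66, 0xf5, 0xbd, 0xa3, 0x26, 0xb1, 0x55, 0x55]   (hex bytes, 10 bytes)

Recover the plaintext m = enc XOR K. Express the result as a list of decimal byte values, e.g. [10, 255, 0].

[11, 203, 22, 181, 236, 180, 111, 98, 213, 125, 149]

The 10-byte key repeats, so the effective keystream is eb ac 66 f5 bd a3 26 b1 55 55 eb.
byte 0: 224 ⊕ 235 =  11
byte 1: 103 ⊕ 172 = 203
byte 2: 112 ⊕ 102 =  22
byte 3:  64 ⊕ 245 = 181
byte 4:  81 ⊕ 189 = 236
byte 5:  23 ⊕ 163 = 180
byte 6:  73 ⊕  38 = 111
byte 7: 211 ⊕ 177 =  98
byte 8: 128 ⊕  85 = 213
byte 9:  40 ⊕  85 = 125
byte 10: 126 ⊕ 235 = 149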